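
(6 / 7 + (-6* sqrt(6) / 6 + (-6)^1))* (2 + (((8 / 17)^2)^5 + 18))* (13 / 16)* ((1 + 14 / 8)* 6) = -38919798677463561 / 28223914606286-4324422075273729* sqrt(6) / 16127951203592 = -2035.75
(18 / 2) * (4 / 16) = 9 / 4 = 2.25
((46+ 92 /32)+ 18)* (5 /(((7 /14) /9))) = 24075 /4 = 6018.75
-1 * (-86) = 86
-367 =-367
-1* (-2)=2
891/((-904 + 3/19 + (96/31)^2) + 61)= -5422923/5071450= -1.07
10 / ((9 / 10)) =100 / 9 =11.11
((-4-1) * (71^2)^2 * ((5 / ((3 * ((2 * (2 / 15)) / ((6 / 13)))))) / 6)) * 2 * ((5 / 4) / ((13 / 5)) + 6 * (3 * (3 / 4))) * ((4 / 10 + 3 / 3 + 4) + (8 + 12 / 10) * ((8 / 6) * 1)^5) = -24785572121221375 / 328536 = -75442484602.06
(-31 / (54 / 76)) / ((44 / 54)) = -589 / 11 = -53.55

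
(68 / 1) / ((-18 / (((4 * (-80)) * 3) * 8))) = 87040 / 3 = 29013.33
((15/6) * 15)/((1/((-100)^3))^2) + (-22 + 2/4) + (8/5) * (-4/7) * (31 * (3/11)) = 28874999999977493/770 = 37499999999970.77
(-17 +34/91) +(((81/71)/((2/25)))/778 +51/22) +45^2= 222357348415/110586476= 2010.71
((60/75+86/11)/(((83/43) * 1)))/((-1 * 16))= -10191/36520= -0.28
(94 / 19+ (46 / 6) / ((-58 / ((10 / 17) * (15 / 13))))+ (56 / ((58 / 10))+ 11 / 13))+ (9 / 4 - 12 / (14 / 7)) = 5654547 / 487084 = 11.61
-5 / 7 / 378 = -5 / 2646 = -0.00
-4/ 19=-0.21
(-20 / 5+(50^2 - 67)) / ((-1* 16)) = -2429 / 16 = -151.81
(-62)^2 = 3844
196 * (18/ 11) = 3528/ 11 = 320.73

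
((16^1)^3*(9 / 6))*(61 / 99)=124928 / 33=3785.70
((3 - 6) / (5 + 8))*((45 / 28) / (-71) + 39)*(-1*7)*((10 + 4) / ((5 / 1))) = 176.30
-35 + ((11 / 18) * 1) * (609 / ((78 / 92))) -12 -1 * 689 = -34753 / 117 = -297.03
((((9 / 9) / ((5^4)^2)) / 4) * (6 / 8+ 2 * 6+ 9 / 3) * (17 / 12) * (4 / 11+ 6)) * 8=2499 / 3437500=0.00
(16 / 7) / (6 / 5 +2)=5 / 7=0.71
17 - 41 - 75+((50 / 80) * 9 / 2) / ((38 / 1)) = -60147 / 608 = -98.93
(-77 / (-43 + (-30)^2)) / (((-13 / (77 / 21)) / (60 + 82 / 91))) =670582 / 434499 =1.54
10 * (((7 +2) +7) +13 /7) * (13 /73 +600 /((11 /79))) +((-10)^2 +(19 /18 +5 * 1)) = 77868447989 /101178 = 769618.38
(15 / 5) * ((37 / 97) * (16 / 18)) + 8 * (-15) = -34624 / 291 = -118.98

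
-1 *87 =-87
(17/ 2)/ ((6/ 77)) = 1309/ 12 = 109.08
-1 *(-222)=222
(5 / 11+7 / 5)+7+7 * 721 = 278072 / 55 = 5055.85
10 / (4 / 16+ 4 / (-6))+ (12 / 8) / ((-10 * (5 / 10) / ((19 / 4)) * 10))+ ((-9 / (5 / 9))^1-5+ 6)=-15737 / 400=-39.34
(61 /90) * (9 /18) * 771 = 15677 /60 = 261.28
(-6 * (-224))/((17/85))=6720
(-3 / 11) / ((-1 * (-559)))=-3 / 6149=-0.00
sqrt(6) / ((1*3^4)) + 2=sqrt(6) / 81 + 2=2.03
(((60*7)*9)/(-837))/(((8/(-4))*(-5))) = -14/31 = -0.45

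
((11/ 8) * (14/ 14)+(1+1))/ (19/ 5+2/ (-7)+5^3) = 945/ 35984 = 0.03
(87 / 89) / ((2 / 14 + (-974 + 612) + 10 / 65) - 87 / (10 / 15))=-546 / 274921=-0.00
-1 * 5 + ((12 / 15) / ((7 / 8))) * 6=17 / 35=0.49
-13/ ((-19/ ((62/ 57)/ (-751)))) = -806/ 813333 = -0.00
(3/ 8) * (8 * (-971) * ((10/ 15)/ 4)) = -971/ 2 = -485.50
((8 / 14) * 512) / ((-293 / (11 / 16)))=-0.69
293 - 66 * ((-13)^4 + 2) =-1884865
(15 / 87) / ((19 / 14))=70 / 551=0.13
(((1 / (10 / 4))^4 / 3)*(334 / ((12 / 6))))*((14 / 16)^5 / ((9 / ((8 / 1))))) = 2806769 / 4320000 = 0.65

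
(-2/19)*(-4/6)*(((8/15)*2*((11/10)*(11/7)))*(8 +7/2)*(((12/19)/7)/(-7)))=-0.02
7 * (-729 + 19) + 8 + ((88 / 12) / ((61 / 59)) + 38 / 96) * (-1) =-4850221 / 976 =-4969.49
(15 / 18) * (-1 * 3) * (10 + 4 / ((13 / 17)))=-495 / 13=-38.08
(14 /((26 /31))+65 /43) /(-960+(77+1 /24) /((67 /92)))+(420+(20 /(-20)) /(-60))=4837255023967 /11517401220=420.00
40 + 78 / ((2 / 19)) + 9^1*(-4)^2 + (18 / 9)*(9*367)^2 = 21820543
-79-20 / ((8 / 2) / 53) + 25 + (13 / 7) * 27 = -1882 / 7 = -268.86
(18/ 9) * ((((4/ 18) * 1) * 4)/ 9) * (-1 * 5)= -80/ 81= -0.99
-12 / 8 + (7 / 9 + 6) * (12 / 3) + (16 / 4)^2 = 749 / 18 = 41.61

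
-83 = -83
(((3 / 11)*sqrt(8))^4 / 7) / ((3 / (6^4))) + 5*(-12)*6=-34655832 / 102487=-338.15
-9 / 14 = -0.64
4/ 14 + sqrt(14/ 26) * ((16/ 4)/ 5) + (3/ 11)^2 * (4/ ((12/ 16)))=4 * sqrt(91)/ 65 + 578/ 847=1.27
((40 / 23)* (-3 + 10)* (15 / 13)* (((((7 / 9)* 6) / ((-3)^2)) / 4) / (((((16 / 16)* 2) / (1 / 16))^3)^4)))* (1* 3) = 1225 / 258542647408085434368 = 0.00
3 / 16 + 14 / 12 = 65 / 48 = 1.35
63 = 63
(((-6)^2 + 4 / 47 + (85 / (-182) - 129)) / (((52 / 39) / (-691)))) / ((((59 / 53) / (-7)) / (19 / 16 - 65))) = 89605153762461 / 4614272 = 19419131.29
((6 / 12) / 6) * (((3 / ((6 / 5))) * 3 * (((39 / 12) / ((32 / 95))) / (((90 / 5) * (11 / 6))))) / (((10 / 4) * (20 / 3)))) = 247 / 22528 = 0.01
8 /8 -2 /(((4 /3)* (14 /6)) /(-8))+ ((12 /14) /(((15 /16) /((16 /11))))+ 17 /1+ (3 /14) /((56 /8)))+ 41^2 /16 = 129.57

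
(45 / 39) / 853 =15 / 11089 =0.00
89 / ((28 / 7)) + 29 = 205 / 4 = 51.25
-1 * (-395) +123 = 518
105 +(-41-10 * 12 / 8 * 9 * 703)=-94841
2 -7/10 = 13/10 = 1.30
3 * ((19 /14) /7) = 57 /98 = 0.58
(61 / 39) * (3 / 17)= 61 / 221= 0.28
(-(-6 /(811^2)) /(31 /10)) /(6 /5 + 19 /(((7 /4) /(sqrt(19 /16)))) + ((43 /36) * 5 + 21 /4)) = 36977850 /14497786860497-8079750 * sqrt(19) /14497786860497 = 0.00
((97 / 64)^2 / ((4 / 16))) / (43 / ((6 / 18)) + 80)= 9409 / 214016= 0.04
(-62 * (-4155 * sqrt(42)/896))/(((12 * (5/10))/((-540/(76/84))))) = -17388675 * sqrt(42)/608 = -185347.85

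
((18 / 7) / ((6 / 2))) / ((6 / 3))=3 / 7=0.43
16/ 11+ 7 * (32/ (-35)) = -272/ 55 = -4.95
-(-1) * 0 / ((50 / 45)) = 0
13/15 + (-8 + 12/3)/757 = 9781/11355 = 0.86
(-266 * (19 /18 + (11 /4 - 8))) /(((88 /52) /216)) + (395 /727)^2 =142407.02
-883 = -883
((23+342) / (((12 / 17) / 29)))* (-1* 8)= -359890 / 3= -119963.33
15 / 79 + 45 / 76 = 4695 / 6004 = 0.78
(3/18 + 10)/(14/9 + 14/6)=183/70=2.61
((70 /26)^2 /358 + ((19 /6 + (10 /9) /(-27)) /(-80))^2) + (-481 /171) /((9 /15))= -4054355355561391 /868852087833600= -4.67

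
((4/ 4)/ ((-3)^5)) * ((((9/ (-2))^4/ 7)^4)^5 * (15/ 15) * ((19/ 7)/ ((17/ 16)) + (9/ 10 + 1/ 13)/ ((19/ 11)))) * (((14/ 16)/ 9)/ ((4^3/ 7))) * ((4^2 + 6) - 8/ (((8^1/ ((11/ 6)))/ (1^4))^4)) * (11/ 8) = -18144670195590058028651207029681876833626339020780600209182323635404413904063077010397/ 19415929197798229360204279144820383195456149378826240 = -934524946539651968760726500000000.00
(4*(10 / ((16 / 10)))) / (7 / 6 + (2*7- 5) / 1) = 150 / 61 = 2.46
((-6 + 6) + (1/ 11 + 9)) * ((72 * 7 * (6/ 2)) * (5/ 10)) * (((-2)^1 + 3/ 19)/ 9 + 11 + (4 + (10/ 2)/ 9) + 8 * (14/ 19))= 30517200/ 209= 146015.31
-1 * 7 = -7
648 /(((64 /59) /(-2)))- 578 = -7091 /4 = -1772.75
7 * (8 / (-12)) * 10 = -140 / 3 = -46.67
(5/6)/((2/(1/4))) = 5/48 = 0.10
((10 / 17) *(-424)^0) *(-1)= -10 / 17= -0.59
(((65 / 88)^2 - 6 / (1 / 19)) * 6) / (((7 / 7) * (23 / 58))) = -1716.61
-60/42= -10/7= -1.43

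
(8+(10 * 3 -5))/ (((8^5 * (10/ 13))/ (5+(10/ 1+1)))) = 429/ 20480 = 0.02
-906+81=-825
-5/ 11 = -0.45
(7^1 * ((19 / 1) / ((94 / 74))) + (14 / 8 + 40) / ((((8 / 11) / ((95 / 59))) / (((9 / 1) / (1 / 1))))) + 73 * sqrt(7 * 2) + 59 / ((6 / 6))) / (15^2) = 5.64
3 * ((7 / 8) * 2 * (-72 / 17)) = -378 / 17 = -22.24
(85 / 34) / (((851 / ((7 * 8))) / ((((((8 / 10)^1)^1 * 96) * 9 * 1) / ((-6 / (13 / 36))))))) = -5824 / 851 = -6.84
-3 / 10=-0.30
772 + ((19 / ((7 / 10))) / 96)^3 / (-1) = 29283461857 / 37933056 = 771.98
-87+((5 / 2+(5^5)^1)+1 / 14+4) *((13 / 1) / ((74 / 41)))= 11638827 / 518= 22468.78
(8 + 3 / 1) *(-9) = -99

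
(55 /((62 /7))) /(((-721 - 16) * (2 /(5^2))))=-875 /8308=-0.11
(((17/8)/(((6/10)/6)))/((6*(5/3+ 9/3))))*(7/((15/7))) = 119/48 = 2.48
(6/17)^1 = 0.35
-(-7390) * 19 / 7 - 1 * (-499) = 143903 / 7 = 20557.57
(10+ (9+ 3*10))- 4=45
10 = 10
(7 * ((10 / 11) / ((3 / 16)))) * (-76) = -85120 / 33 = -2579.39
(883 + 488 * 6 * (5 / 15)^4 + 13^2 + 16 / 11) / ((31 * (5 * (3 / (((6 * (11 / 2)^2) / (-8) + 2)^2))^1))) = 8863813583 / 8838720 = 1002.84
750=750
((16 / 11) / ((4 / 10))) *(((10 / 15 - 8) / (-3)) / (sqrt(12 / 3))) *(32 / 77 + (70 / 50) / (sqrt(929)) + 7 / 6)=56 *sqrt(929) / 8361 + 14620 / 2079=7.24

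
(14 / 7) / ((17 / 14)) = 28 / 17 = 1.65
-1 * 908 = -908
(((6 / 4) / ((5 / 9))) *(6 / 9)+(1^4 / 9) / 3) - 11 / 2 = -989 / 270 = -3.66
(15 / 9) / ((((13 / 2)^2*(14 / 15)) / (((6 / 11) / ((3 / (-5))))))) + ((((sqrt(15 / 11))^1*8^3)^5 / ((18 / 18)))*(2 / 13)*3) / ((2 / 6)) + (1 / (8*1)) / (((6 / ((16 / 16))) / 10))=53065 / 312312 + 142496706959769600*sqrt(165) / 17303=105785317146860.86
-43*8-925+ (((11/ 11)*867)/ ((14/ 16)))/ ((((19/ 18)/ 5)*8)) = -90747/ 133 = -682.31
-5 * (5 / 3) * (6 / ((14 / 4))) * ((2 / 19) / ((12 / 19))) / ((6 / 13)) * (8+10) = -650 / 7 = -92.86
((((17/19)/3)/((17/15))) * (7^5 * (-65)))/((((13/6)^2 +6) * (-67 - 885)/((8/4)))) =200655/3553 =56.47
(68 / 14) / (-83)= -34 / 581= -0.06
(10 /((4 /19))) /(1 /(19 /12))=1805 /24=75.21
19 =19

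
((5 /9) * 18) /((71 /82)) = 820 /71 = 11.55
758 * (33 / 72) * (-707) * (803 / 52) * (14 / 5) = -16567801943 / 1560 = -10620385.86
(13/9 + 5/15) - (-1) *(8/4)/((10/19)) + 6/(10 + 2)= 547/90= 6.08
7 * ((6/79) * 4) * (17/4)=714/79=9.04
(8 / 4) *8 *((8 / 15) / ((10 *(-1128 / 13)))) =-104 / 10575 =-0.01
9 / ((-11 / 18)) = -162 / 11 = -14.73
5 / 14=0.36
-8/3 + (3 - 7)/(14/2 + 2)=-28/9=-3.11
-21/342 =-7/114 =-0.06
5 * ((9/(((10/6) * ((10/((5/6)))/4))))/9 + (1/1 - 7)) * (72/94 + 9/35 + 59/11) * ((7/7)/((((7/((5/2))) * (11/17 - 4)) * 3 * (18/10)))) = 142437560/38987487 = 3.65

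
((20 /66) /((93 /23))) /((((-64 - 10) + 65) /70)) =-16100 /27621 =-0.58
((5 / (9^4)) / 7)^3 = 0.00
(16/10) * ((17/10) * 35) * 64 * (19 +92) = 3381504/5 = 676300.80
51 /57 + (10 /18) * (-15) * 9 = -1408 /19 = -74.11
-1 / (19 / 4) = -4 / 19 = -0.21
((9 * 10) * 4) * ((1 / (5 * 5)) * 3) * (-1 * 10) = -432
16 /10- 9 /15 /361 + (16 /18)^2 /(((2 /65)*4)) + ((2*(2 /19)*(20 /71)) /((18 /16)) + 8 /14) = 125595653 /14532777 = 8.64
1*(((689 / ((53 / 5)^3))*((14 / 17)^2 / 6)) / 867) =159250 / 2111494401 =0.00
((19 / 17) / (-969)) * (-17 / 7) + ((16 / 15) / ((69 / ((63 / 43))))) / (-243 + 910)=3338299 / 1177498455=0.00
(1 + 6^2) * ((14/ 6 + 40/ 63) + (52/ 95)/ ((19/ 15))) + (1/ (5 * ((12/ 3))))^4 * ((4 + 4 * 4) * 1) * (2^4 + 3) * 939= 23296917863/ 181944000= 128.04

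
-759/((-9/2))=506/3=168.67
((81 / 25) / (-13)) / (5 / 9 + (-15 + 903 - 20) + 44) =-729 / 2669225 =-0.00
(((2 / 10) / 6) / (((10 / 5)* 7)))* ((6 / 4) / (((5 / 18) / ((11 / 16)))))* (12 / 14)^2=891 / 137200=0.01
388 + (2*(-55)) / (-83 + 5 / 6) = 191944 / 493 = 389.34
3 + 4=7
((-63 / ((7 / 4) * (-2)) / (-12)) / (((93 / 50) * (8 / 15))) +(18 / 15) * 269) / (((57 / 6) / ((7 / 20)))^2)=19521453 / 44764000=0.44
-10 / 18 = -5 / 9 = -0.56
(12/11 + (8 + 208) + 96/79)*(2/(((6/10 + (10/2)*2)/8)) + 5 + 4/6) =72152276/46057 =1566.59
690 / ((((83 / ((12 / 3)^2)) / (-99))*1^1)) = -1092960 / 83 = -13168.19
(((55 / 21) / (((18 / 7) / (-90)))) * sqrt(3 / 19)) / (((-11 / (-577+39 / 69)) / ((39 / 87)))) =-4308850 * sqrt(57) / 38019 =-855.65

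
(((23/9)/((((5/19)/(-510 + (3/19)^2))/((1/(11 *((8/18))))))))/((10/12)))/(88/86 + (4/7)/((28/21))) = -166243203/198550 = -837.29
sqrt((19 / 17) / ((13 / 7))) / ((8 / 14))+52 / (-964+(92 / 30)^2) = -2925 / 53696+7 * sqrt(29393) / 884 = 1.30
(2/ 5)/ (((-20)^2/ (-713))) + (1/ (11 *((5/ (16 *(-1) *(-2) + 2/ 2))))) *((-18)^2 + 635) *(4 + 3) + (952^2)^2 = 821386944443087/ 1000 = 821386944443.09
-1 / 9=-0.11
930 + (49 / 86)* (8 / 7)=40018 / 43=930.65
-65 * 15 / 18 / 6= -9.03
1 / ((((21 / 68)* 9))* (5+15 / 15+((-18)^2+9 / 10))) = 680 / 625401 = 0.00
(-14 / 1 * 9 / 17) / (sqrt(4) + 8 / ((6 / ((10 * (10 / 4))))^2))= -567 / 10778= -0.05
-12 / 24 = -1 / 2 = -0.50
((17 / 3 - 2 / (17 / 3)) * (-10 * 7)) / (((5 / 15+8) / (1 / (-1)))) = 44.64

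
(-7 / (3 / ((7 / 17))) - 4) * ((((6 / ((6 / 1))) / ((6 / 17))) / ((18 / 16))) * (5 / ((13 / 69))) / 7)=-116380 / 2457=-47.37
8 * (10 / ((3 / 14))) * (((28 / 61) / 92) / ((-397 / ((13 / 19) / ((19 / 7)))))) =-713440 / 603221253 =-0.00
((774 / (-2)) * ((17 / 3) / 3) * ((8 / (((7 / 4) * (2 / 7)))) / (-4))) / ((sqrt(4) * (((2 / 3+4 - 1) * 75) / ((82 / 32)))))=29971 / 2200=13.62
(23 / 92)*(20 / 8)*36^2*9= 7290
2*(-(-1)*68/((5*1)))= 136/5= 27.20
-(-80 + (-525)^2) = -275545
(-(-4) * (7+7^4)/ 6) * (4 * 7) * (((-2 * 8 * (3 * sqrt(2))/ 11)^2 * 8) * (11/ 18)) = 276168704/ 33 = 8368748.61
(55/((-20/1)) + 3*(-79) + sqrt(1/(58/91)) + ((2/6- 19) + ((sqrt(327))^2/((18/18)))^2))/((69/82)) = 41*sqrt(5278)/2001 + 52481927/414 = 126769.43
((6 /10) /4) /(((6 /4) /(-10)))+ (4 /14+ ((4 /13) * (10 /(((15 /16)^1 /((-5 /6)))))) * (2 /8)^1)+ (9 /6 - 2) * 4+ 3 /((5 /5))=-326 /819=-0.40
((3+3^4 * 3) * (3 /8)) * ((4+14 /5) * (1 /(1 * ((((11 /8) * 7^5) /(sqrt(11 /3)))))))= 8364 * sqrt(33) /924385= 0.05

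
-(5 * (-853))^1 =4265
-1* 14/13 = -14/13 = -1.08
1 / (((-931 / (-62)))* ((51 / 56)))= 496 / 6783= 0.07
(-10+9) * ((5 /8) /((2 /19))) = -95 /16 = -5.94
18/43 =0.42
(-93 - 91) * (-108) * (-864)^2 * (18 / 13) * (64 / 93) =5696397508608 / 403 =14134981410.94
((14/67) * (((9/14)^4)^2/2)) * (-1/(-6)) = 14348907/28250819072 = 0.00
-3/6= -1/2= -0.50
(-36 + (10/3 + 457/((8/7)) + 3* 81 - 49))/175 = 13469/4200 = 3.21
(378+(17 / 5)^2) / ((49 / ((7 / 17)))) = 9739 / 2975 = 3.27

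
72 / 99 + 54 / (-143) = 50 / 143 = 0.35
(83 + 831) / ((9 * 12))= 457 / 54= 8.46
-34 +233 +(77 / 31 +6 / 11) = 68892 / 341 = 202.03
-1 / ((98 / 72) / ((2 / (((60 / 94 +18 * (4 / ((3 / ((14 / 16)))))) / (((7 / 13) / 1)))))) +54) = -376 / 30587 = -0.01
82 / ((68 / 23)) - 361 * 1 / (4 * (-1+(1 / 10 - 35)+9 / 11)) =116958 / 3859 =30.31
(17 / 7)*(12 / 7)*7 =204 / 7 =29.14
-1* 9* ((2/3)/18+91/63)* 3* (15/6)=-100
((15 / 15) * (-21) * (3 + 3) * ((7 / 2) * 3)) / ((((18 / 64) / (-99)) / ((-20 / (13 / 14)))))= -130394880 / 13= -10030375.38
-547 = -547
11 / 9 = 1.22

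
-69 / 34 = -2.03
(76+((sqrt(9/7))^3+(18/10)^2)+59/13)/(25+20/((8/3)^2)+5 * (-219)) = -435648/5549375 -432 * sqrt(7)/836675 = -0.08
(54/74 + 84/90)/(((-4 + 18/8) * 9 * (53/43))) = -158756/1853145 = -0.09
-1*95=-95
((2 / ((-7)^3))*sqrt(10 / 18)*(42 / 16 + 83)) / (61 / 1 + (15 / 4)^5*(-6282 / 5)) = 87680*sqrt(5) / 490841379147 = 0.00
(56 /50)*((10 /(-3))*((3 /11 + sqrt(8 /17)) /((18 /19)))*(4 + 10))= -14896*sqrt(34) /2295-7448 /495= -52.89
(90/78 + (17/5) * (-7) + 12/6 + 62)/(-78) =-448/845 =-0.53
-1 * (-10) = 10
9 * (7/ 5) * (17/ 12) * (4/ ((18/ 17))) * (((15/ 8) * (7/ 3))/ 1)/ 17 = 17.35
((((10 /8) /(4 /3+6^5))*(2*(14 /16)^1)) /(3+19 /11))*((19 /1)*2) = 1155 /510848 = 0.00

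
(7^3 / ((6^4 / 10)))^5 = 14836129718571875 / 114254951251968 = 129.85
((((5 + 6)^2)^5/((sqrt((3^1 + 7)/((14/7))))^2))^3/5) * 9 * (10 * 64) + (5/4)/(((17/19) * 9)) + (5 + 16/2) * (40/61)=750437090498381596434935725520948074039/4666500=160813691310057129847837900000000.00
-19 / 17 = -1.12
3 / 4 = 0.75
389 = 389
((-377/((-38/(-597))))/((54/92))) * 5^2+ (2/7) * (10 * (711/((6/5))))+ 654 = -299158387/1197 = -249923.46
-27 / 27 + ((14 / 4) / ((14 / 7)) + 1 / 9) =31 / 36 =0.86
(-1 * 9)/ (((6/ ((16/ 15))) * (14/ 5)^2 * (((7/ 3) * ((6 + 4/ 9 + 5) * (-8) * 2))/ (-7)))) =-0.00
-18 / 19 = -0.95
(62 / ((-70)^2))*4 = 62 / 1225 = 0.05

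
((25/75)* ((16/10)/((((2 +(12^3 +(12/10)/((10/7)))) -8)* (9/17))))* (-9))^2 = 462400/16695999369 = 0.00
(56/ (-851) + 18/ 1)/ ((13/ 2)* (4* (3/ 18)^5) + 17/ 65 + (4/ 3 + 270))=3857012640/ 58411194151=0.07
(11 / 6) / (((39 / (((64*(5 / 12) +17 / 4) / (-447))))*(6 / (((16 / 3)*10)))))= -40810 / 1412073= -0.03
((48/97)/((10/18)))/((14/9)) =1944/3395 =0.57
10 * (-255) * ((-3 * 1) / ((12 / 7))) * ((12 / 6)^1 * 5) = 44625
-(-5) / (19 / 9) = 2.37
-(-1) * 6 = 6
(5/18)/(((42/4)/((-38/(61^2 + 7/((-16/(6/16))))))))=-0.00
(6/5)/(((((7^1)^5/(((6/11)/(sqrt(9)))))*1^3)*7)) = 12/6470695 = 0.00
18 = 18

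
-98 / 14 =-7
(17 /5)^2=289 /25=11.56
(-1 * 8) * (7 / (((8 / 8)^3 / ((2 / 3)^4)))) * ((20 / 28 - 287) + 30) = 76544 / 27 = 2834.96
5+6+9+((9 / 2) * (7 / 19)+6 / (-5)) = 3887 / 190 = 20.46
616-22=594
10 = 10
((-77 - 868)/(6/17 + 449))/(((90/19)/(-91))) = 617253/15278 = 40.40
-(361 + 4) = -365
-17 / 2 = -8.50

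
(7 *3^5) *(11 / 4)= 18711 / 4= 4677.75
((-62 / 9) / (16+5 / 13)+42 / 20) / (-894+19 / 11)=-354167 / 188153550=-0.00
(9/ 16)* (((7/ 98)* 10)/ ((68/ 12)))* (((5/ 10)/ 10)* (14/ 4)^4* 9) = 83349/ 17408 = 4.79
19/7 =2.71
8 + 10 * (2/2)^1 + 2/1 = 20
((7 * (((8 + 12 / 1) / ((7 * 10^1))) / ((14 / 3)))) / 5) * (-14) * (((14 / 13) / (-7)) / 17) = 12 / 1105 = 0.01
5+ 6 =11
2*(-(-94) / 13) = 14.46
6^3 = 216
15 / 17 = 0.88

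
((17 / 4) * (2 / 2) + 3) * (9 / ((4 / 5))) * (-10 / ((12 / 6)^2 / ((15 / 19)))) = -97875 / 608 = -160.98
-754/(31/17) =-12818/31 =-413.48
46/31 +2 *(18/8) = 371/62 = 5.98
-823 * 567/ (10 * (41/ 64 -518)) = 1659168/ 18395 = 90.20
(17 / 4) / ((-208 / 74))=-1.51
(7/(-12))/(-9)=7/108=0.06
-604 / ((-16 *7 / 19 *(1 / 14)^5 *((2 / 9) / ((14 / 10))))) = 1735894188 / 5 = 347178837.60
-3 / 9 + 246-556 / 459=112205 / 459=244.46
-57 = -57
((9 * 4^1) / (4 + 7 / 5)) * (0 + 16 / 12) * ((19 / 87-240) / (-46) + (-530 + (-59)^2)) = 20575240 / 783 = 26277.45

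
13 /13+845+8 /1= 854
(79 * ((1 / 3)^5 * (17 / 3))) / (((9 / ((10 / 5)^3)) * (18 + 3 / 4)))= 42976 / 492075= 0.09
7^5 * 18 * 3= 907578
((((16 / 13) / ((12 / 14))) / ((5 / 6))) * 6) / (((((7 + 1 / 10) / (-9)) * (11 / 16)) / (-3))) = 580608 / 10153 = 57.19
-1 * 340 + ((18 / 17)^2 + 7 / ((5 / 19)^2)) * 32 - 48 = 20825596 / 7225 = 2882.44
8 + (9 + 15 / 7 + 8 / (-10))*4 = 1728 / 35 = 49.37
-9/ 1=-9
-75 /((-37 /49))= 3675 /37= 99.32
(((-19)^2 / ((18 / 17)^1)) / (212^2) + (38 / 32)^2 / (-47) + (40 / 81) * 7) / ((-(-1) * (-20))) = -9402038279 / 54752578560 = -0.17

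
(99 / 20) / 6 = 33 / 40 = 0.82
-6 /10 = -3 /5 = -0.60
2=2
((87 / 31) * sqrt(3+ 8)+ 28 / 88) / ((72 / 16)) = 7 / 99+ 58 * sqrt(11) / 93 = 2.14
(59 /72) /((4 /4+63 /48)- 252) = -118 /35955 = -0.00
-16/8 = -2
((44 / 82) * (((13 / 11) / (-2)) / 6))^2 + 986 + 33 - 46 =58882237 / 60516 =973.00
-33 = -33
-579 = -579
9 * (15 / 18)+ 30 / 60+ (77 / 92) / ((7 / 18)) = 467 / 46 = 10.15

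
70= 70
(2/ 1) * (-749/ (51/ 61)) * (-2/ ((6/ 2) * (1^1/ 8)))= 1462048/ 153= 9555.87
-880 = -880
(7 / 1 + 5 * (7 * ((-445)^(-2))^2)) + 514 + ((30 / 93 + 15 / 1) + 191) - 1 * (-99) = 200900655682217 / 243126183875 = 826.32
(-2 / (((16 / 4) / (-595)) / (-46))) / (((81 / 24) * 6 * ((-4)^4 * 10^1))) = -2737 / 10368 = -0.26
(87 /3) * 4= 116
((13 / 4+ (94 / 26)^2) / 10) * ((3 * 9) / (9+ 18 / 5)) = 33099 / 9464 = 3.50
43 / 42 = 1.02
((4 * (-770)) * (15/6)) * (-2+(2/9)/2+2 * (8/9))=7700/9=855.56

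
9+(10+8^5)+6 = 32793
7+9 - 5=11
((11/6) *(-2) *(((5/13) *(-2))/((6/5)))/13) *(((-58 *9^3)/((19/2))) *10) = -8047.03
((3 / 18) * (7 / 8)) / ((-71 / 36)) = -0.07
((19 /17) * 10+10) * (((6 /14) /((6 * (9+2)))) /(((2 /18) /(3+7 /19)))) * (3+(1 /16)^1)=45360 /3553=12.77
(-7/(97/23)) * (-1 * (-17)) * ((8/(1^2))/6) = -37.62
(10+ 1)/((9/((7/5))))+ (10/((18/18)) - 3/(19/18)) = 7583/855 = 8.87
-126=-126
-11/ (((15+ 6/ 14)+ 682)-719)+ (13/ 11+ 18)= 32708/ 1661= 19.69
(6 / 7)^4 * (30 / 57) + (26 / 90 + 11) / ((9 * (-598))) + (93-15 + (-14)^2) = 1515197592544 / 5524232805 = 274.28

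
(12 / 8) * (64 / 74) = 48 / 37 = 1.30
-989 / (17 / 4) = -3956 / 17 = -232.71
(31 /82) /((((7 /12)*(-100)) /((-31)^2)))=-89373 /14350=-6.23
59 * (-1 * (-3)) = 177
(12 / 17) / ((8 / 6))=9 / 17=0.53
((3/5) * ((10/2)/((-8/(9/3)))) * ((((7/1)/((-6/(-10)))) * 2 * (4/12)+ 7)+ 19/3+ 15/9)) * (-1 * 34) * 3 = 10455/4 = 2613.75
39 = 39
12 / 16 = 3 / 4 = 0.75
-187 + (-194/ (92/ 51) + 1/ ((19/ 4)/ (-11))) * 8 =-465787/ 437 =-1065.87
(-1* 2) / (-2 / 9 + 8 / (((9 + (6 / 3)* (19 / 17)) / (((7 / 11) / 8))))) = 37818 / 3131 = 12.08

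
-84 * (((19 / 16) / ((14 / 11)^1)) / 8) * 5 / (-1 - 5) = 1045 / 128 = 8.16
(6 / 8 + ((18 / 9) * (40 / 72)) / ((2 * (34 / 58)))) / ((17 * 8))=1039 / 83232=0.01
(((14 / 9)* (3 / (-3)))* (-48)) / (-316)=-56 / 237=-0.24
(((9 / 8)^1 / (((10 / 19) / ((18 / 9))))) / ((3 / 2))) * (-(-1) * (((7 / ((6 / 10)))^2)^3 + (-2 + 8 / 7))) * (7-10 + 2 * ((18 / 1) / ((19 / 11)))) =1454067615113 / 11340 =128224657.42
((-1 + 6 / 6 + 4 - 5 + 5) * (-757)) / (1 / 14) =-42392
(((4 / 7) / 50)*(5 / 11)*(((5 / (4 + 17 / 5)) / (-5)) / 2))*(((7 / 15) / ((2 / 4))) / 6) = -0.00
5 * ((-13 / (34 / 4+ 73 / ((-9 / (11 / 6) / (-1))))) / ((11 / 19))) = -33345 / 6941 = -4.80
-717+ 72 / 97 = -69477 / 97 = -716.26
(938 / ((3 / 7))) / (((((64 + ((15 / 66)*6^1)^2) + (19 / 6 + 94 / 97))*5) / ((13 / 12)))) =500923423 / 73938075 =6.77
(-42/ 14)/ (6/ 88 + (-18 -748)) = 132/ 33701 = 0.00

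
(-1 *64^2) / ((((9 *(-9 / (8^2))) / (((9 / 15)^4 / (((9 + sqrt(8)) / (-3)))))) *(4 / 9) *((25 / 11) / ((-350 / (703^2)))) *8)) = 306561024 / 22548285625 - 68124672 *sqrt(2) / 22548285625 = 0.01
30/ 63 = 10/ 21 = 0.48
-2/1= -2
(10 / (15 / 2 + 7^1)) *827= 16540 / 29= 570.34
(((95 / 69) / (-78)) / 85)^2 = 361 / 8371152036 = 0.00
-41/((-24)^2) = -0.07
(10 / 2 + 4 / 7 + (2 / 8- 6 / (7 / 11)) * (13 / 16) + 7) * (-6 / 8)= -3.84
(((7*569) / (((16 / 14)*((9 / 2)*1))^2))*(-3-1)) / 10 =-195167 / 3240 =-60.24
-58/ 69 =-0.84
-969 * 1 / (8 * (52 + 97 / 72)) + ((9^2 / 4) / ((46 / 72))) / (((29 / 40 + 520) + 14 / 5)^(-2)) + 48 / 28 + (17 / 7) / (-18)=3363406413313529 / 387172800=8687093.76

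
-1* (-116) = 116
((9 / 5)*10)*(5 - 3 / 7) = 576 / 7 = 82.29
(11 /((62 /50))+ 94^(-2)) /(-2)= -2429931 /547832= -4.44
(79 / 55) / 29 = 79 / 1595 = 0.05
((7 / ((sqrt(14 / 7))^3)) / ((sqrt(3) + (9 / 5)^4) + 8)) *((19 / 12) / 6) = 0.03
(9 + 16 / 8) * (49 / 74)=539 / 74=7.28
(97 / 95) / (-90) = -97 / 8550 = -0.01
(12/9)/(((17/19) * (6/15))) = 190/51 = 3.73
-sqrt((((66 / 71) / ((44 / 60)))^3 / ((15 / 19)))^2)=-923400 / 357911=-2.58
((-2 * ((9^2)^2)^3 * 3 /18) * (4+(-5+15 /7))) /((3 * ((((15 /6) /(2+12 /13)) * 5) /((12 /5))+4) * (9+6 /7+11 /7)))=-14309763181704 /26365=-542756047.10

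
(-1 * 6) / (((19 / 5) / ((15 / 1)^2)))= -6750 / 19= -355.26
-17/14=-1.21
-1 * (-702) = 702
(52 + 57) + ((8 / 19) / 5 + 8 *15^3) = 2575363 / 95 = 27109.08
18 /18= 1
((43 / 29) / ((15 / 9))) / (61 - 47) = 0.06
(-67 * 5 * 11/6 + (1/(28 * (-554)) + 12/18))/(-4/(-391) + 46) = -3720995683/279060880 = -13.33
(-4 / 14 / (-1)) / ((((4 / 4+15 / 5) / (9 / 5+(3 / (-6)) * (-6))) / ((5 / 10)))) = 6 / 35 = 0.17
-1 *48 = -48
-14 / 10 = -7 / 5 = -1.40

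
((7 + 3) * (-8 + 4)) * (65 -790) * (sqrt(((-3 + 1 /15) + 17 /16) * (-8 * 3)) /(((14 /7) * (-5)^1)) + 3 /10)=8700 -290 * sqrt(4490)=-10732.16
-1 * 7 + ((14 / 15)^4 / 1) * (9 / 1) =-959 / 5625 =-0.17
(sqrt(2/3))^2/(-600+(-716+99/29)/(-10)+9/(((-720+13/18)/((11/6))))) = -136532/108289875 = -0.00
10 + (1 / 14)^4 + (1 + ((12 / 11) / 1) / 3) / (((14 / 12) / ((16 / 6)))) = 13.12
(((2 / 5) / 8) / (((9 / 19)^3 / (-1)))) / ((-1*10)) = 6859 / 145800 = 0.05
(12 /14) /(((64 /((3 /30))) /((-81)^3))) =-1594323 /2240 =-711.75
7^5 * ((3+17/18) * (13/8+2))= 34605613/144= 240316.76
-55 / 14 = -3.93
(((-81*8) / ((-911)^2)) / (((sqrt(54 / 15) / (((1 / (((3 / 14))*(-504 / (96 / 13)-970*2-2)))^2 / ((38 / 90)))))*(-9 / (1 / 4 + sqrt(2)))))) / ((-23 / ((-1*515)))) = 24225600*sqrt(10) / 23449755298388837 + 193804800*sqrt(5) / 23449755298388837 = 0.00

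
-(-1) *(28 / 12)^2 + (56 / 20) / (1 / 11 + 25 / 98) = 227213 / 16785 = 13.54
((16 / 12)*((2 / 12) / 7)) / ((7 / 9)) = 2 / 49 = 0.04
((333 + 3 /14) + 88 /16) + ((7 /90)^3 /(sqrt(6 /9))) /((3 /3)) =343 * sqrt(6) /1458000 + 2371 /7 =338.71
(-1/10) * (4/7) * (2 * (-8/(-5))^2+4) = -456/875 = -0.52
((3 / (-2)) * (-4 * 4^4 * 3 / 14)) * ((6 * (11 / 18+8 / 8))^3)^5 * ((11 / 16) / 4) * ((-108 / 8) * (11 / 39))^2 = 11485450223053183490903119 / 23284989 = 493255557176908414.73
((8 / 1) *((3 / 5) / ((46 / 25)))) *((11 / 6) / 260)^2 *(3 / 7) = 121 / 2176720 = 0.00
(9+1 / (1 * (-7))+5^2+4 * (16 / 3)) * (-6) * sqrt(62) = -2318 * sqrt(62) / 7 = -2607.42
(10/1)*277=2770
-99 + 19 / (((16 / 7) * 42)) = -9485 / 96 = -98.80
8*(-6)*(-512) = 24576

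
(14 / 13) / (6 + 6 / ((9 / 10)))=21 / 247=0.09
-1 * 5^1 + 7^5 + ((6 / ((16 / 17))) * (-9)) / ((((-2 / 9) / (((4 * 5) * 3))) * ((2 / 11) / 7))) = 613215.12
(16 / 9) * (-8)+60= 412 / 9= 45.78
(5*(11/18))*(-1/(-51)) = 0.06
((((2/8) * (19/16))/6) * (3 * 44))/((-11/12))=-57/8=-7.12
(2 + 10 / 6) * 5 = 55 / 3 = 18.33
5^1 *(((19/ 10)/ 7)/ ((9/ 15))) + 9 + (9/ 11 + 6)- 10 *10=-37847/ 462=-81.92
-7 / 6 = -1.17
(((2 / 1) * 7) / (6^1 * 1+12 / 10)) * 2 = 3.89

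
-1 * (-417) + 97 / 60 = 25117 / 60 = 418.62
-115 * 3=-345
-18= -18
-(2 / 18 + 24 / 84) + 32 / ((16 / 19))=2369 / 63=37.60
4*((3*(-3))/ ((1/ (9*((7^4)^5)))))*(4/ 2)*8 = -413643108486820613184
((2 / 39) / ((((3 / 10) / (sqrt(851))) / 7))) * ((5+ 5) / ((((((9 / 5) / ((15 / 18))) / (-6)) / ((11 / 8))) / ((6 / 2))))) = -48125 * sqrt(851) / 351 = -3999.71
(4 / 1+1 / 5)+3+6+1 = 71 / 5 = 14.20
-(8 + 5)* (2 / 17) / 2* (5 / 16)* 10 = -325 / 136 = -2.39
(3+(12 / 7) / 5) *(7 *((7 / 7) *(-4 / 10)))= -234 / 25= -9.36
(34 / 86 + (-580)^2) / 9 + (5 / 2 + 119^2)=13297661 / 258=51541.32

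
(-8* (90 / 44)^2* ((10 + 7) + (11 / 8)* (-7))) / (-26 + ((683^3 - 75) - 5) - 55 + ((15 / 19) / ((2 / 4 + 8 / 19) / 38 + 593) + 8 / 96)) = -306929004975 / 396157740152014951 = -0.00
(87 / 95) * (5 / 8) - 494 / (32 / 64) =-150089 / 152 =-987.43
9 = 9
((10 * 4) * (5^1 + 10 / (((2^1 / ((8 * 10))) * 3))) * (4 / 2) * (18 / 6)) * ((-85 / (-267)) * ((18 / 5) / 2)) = 1693200 / 89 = 19024.72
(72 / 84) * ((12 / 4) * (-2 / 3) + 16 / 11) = -36 / 77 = -0.47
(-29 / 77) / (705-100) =-29 / 46585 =-0.00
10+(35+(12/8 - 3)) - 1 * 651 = -1215/2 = -607.50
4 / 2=2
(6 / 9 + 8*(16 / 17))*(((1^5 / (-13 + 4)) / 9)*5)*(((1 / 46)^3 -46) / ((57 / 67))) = 1833269075 / 67015836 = 27.36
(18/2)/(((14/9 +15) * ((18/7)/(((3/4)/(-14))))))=-27/2384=-0.01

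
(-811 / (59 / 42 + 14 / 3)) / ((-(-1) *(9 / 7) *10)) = -39739 / 3825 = -10.39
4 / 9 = 0.44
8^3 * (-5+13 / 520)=-12736 / 5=-2547.20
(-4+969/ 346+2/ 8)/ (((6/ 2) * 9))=-73/ 2076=-0.04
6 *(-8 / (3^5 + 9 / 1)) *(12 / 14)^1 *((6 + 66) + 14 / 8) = -590 / 49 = -12.04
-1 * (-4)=4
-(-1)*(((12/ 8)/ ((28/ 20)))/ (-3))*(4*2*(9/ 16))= -45/ 28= -1.61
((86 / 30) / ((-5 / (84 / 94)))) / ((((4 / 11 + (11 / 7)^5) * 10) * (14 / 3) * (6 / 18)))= -0.00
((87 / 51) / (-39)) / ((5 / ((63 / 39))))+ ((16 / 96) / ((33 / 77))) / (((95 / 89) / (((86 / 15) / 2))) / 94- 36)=-41744811556 / 1674129952755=-0.02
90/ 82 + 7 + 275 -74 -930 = -29557/ 41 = -720.90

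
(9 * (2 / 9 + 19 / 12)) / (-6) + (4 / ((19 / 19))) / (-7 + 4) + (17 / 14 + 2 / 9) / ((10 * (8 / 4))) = -2501 / 630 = -3.97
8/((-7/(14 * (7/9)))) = -112/9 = -12.44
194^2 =37636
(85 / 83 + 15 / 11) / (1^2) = 2180 / 913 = 2.39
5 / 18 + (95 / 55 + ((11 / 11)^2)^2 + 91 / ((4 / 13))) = 118307 / 396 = 298.76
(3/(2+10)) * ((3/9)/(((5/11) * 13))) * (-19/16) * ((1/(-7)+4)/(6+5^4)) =-1881/18374720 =-0.00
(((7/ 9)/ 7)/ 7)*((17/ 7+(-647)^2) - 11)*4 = 11720812/ 441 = 26577.80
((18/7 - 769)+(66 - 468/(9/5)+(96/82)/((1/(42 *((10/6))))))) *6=-1512738/287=-5270.86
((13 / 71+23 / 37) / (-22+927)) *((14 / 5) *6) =177576 / 11887175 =0.01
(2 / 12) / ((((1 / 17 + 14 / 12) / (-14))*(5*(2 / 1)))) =-119 / 625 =-0.19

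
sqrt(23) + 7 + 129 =sqrt(23) + 136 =140.80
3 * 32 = 96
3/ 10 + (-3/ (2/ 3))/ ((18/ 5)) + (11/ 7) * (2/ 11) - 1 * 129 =-18153/ 140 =-129.66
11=11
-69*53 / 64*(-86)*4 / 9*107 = 5608619 / 24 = 233692.46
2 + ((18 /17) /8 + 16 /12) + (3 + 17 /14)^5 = 36556199641 /27429024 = 1332.76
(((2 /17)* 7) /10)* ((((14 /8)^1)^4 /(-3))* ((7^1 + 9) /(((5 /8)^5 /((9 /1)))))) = -103262208 /265625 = -388.75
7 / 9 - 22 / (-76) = 365 / 342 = 1.07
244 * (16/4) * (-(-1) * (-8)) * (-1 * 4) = 31232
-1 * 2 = -2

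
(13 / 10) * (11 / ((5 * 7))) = 143 / 350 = 0.41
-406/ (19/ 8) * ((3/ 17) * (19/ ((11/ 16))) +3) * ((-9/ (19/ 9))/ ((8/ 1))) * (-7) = -339087546/ 67507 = -5023.00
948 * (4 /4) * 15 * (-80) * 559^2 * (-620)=220396599072000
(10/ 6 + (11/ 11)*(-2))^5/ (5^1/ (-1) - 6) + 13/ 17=0.77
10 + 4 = 14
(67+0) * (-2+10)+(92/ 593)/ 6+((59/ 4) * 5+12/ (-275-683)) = 2078417339/ 3408564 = 609.76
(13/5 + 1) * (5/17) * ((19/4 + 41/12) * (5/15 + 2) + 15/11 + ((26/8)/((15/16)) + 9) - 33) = -113/935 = -0.12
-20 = -20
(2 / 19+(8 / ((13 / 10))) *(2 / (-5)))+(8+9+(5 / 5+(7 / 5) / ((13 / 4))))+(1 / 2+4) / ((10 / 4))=4415 / 247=17.87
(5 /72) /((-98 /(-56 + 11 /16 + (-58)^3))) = 15613385 /112896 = 138.30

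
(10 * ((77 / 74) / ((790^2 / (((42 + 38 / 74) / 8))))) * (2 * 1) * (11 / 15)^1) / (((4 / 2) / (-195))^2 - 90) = -675491817 / 467830829512544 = -0.00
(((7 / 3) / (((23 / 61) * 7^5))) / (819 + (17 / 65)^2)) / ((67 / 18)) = 773175 / 6401941313362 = 0.00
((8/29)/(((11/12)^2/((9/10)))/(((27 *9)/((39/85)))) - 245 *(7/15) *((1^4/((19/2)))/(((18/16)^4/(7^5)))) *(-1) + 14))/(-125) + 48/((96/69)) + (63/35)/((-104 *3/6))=41730713258596399473/1210800742410018500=34.47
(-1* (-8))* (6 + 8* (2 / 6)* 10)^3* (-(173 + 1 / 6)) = -3911593952 / 81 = -48291283.36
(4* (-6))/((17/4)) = -96/17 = -5.65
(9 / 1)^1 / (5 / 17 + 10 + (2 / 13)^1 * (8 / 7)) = 4641 / 5399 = 0.86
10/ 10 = 1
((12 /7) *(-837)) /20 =-2511 /35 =-71.74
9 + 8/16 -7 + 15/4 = 25/4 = 6.25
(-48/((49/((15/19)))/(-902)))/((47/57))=1948320/2303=845.99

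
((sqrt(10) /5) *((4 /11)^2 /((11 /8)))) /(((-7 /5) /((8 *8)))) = -8192 *sqrt(10) /9317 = -2.78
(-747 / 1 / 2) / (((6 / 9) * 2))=-280.12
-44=-44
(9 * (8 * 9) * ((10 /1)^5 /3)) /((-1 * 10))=-2160000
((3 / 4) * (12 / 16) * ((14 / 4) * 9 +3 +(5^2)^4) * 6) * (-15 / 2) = -9888568.59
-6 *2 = -12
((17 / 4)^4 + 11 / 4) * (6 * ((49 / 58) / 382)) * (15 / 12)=61905375 / 11343872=5.46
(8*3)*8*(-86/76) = -4128/19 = -217.26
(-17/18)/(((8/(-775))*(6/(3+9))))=13175/72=182.99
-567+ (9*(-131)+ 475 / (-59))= -103489 / 59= -1754.05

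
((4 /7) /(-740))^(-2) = 1677025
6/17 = 0.35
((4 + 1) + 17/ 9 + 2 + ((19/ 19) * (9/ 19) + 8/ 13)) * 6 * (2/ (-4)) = -22181/ 741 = -29.93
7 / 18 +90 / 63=229 / 126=1.82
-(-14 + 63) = -49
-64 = -64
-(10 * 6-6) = -54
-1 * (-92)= 92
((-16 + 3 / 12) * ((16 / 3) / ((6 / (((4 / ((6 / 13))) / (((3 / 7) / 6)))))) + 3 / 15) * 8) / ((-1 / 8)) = 1633744 / 15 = 108916.27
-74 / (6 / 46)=-1702 / 3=-567.33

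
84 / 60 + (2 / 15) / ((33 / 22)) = 67 / 45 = 1.49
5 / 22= 0.23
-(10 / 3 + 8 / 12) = -4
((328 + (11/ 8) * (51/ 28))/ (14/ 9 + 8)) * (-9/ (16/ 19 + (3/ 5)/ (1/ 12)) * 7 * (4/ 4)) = -569683935/ 2102528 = -270.95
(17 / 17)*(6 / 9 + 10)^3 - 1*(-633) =49859 / 27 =1846.63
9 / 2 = 4.50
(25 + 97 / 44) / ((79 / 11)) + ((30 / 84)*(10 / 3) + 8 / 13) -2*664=-114081335 / 86268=-1322.41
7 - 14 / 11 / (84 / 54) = 68 / 11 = 6.18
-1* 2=-2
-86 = -86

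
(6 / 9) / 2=1 / 3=0.33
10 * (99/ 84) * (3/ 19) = 495/ 266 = 1.86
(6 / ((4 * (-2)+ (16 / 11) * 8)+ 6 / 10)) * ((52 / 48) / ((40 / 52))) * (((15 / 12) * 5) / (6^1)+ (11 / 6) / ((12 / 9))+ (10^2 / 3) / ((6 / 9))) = 1169311 / 11184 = 104.55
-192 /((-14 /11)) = 150.86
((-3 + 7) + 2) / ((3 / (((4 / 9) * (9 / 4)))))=2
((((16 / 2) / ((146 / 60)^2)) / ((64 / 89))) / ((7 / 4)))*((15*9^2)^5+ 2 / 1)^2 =280779437568933004059099091171566450 / 37303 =7526993474222797202881781000000.00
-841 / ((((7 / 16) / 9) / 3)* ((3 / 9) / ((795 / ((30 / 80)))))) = -330094902.86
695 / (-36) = -695 / 36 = -19.31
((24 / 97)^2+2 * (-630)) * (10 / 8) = -14818455 / 9409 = -1574.92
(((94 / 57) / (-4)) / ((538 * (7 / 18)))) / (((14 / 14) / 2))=-141 / 35777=-0.00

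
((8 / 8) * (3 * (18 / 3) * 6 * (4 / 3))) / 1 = 144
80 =80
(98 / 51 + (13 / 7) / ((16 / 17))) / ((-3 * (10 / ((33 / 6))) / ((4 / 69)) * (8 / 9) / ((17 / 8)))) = -244717 / 2472960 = -0.10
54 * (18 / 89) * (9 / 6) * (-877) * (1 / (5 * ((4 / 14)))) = -4475331 / 445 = -10056.92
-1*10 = -10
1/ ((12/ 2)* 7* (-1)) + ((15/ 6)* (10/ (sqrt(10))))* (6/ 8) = -1/ 42 + 15* sqrt(10)/ 8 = 5.91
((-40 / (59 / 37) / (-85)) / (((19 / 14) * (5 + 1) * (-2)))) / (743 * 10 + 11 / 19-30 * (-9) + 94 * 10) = -148 / 70570077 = -0.00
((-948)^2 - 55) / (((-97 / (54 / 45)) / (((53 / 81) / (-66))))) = 47628397 / 432135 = 110.22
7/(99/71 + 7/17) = 8449/2180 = 3.88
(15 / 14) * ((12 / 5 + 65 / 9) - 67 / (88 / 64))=-19357 / 462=-41.90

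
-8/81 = -0.10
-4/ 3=-1.33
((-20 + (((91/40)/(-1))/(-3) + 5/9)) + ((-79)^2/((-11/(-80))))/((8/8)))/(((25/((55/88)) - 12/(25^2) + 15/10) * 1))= 22458350375/20532996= 1093.77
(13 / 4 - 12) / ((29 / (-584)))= 176.21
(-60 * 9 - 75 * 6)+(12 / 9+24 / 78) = -38546 / 39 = -988.36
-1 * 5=-5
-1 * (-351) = 351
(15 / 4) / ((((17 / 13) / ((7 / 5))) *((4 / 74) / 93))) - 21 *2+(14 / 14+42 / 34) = 933985 / 136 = 6867.54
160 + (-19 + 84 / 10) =747 / 5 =149.40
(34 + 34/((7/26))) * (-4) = -4488/7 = -641.14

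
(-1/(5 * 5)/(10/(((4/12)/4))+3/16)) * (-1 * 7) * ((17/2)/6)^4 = 584647/62305200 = 0.01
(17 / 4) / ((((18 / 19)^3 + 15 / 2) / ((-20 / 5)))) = -233206 / 114549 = -2.04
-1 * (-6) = 6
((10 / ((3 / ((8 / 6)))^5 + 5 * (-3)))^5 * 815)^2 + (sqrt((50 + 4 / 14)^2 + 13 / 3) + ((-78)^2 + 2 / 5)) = sqrt(1117047) / 21 + 770783707531430040534536100756973407515977354237622 / 126675038996521137786934725424469769218982538005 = 6135.06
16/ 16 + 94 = 95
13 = 13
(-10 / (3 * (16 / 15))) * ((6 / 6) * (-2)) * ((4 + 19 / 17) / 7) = 2175 / 476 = 4.57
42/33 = 14/11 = 1.27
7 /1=7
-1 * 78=-78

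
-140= -140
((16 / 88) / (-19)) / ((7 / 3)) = -6 / 1463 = -0.00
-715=-715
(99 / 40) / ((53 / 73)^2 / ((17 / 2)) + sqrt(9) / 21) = 62780949 / 5196760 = 12.08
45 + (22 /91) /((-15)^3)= 13820603 /307125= 45.00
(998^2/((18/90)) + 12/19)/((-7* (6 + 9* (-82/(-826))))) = -5582603128/54093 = -103203.80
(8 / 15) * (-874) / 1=-6992 / 15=-466.13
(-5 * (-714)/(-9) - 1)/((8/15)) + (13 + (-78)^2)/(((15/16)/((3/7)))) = 81663/40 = 2041.58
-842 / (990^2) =-421 / 490050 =-0.00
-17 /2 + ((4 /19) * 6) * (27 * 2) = 2269 /38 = 59.71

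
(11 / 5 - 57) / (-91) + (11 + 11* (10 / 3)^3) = 5147533 / 12285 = 419.01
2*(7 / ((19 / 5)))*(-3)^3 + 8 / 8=-1871 / 19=-98.47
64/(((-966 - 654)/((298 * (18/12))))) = -17.66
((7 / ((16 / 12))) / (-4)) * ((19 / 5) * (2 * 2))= -399 / 20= -19.95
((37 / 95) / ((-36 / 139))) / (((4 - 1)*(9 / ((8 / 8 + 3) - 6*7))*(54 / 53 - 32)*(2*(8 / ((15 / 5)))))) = -272579 / 21280320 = -0.01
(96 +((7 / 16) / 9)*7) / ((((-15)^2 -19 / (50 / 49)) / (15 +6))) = 2427775 / 247656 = 9.80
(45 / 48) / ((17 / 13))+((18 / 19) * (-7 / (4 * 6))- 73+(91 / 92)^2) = -12230835 / 170867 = -71.58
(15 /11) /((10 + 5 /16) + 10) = 48 /715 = 0.07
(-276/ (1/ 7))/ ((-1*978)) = 322/ 163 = 1.98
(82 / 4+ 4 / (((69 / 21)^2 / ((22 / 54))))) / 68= 589915 / 1942488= 0.30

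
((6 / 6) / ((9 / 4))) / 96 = 1 / 216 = 0.00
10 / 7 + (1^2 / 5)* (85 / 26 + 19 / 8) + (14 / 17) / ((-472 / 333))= 7215717 / 3650920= 1.98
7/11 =0.64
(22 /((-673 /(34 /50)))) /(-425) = 22 /420625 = 0.00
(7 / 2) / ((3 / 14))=49 / 3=16.33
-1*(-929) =929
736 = 736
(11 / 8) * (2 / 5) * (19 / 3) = 209 / 60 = 3.48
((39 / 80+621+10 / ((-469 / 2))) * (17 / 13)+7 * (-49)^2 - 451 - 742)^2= 64196422911951418729 / 237909817600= 269835114.66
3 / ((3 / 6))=6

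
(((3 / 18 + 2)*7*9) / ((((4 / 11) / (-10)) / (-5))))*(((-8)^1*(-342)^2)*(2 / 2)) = -17562144600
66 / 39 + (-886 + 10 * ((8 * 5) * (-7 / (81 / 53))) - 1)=-2861429 / 1053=-2717.41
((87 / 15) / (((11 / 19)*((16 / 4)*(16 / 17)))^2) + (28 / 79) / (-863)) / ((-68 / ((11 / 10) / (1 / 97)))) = -20001683484149 / 10444061900800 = -1.92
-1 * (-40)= 40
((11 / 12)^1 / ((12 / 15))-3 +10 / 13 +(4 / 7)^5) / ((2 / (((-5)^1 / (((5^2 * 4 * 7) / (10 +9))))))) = 204047897 / 2936519040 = 0.07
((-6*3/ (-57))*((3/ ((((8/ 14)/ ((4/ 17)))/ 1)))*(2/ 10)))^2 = 15876/ 2608225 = 0.01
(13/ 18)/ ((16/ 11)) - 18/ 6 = -721/ 288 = -2.50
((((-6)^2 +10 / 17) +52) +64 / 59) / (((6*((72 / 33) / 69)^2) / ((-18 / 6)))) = -44842.80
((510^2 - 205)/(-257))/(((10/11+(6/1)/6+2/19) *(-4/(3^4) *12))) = 1466587485/1731152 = 847.17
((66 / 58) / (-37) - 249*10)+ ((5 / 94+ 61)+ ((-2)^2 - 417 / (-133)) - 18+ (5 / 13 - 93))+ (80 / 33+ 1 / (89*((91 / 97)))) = -1295837991147715 / 512184598926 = -2530.02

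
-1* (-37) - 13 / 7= 246 / 7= 35.14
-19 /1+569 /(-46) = -31.37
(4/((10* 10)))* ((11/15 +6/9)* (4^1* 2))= 0.45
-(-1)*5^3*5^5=390625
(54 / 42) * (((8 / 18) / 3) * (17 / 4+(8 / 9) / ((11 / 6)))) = 625 / 693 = 0.90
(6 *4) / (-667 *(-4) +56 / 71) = 426 / 47371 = 0.01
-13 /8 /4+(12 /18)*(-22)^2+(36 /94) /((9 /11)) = 1456151 /4512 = 322.73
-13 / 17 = -0.76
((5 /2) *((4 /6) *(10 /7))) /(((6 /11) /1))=275 /63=4.37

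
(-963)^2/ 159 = 309123/ 53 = 5832.51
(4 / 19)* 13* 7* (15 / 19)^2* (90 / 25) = 294840 / 6859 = 42.99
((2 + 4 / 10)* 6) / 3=24 / 5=4.80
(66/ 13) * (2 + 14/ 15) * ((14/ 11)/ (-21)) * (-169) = 2288/ 15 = 152.53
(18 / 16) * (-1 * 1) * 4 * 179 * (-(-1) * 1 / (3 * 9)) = -179 / 6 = -29.83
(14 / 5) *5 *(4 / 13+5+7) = 2240 / 13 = 172.31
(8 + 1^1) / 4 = 9 / 4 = 2.25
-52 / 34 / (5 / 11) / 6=-143 / 255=-0.56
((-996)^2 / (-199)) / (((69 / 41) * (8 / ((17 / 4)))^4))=-70771268787 / 299958272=-235.94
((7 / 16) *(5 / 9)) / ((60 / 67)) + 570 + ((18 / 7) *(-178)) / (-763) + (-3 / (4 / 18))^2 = 6950743249 / 9229248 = 753.12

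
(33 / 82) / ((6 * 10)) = 11 / 1640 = 0.01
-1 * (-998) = 998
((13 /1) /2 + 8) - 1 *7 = 7.50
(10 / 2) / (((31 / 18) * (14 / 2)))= 90 / 217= 0.41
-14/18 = -7/9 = -0.78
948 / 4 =237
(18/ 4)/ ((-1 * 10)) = -0.45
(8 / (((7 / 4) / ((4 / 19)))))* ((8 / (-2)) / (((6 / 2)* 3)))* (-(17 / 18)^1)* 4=17408 / 10773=1.62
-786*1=-786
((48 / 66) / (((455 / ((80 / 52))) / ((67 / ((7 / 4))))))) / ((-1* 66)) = -4288 / 3006003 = -0.00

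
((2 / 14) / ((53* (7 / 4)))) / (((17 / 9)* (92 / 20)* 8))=0.00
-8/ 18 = -4/ 9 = -0.44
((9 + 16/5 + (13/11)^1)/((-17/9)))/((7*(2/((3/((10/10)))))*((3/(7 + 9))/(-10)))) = 105984/1309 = 80.97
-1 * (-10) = 10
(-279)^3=-21717639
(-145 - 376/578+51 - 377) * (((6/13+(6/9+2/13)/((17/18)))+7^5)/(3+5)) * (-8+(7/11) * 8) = 2025326283148/702559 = 2882784.62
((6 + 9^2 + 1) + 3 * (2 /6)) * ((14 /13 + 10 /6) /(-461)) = -9523 /17979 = -0.53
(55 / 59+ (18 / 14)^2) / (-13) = -7474 / 37583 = -0.20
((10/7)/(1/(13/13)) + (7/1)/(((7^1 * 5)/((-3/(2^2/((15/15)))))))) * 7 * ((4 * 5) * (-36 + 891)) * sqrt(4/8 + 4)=324657.47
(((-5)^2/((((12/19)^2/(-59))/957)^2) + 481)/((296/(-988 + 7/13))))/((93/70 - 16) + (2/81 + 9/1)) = 4666743135124234105095/15769781248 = 295929478141.37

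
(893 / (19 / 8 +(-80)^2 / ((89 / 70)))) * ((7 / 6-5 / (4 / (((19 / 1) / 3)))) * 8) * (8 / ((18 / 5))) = -76297920 / 3585691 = -21.28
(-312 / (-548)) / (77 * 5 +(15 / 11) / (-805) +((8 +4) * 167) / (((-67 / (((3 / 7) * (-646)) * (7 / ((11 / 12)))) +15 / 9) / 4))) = 209847561 / 1881538548740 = 0.00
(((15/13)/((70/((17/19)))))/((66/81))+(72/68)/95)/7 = 189117/45265220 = 0.00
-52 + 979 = 927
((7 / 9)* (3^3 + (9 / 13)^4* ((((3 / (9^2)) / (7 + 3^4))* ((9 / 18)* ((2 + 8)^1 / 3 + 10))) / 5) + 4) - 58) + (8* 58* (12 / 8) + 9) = 3795186247 / 5655078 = 671.11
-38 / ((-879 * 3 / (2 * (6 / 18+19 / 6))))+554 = 1461164 / 2637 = 554.10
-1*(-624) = 624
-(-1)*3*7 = 21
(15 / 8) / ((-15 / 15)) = -15 / 8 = -1.88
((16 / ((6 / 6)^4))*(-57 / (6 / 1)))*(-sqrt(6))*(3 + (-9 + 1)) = -760*sqrt(6) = -1861.61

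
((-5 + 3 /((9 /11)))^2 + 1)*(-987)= -2741.67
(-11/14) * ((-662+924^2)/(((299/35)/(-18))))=422291430/299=1412345.92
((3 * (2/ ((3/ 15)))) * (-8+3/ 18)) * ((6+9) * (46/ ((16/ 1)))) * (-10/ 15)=27025/ 4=6756.25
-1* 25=-25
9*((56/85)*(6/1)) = 3024/85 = 35.58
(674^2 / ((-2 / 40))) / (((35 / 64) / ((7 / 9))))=-12921628.44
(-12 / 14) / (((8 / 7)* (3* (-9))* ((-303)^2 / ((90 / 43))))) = 0.00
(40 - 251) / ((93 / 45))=-3165 / 31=-102.10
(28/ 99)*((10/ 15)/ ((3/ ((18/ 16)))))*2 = 14/ 99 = 0.14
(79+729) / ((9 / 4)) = 3232 / 9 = 359.11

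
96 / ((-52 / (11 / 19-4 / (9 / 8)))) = 4072 / 741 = 5.50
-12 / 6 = -2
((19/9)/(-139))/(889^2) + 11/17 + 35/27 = 97990319179/50423270121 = 1.94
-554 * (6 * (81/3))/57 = -29916/19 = -1574.53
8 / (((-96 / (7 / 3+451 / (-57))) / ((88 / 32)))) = 583 / 456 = 1.28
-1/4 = -0.25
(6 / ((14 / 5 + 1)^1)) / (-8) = -15 / 76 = -0.20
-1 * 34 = -34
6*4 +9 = 33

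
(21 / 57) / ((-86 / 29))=-203 / 1634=-0.12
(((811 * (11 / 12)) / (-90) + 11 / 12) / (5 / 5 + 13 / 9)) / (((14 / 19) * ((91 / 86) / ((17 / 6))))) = -1430567 / 131040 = -10.92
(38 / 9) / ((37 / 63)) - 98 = -3360 / 37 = -90.81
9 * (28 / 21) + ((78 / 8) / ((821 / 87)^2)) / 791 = 25592283879 / 2132665724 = 12.00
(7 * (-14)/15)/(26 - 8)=-49/135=-0.36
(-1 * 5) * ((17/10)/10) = -17/20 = -0.85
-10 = -10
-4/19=-0.21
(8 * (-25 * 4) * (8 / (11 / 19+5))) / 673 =-60800 / 35669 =-1.70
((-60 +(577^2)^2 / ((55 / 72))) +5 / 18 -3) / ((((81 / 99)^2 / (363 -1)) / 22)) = 1726253857896961.83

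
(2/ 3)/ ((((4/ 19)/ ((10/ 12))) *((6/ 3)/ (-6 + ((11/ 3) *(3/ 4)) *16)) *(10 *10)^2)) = 361/ 72000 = 0.01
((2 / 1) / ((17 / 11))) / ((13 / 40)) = 880 / 221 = 3.98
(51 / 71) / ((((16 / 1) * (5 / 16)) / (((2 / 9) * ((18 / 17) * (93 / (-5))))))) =-1116 / 1775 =-0.63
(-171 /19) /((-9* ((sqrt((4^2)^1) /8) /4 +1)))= 8 /9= 0.89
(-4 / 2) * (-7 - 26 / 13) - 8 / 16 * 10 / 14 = 247 / 14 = 17.64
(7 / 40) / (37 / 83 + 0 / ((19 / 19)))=581 / 1480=0.39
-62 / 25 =-2.48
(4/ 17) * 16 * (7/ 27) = 448/ 459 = 0.98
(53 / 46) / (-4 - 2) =-53 / 276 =-0.19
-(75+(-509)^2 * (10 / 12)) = -1295855 / 6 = -215975.83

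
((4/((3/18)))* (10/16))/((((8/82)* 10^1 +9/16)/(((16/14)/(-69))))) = -26240/162449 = -0.16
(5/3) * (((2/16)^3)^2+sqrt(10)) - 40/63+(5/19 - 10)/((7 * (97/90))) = -58607340565/30437277696+5 * sqrt(10)/3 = 3.34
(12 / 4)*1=3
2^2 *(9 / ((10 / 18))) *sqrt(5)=324 *sqrt(5) / 5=144.90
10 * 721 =7210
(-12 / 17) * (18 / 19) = -216 / 323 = -0.67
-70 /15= -14 /3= -4.67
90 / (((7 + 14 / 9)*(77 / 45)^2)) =1640250 / 456533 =3.59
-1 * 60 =-60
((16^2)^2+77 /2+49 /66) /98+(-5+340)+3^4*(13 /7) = 1154.56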